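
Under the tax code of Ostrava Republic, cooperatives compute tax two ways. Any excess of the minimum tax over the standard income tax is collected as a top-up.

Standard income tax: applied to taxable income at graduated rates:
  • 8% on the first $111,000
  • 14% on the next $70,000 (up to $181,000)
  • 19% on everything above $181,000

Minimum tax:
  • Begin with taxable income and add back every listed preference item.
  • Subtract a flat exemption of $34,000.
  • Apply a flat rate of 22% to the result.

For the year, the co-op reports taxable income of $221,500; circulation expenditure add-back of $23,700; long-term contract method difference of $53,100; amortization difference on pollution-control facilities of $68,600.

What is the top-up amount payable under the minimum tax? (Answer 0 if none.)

Minimum tax:
  Adjusted income: $221,500 + $23,700 + $53,100 + $68,600 = $366,900
  Less exemption $34,000 → base $332,900
  $332,900 × 22% = $73,238

Standard income tax:
  $111,000 × 8% = $8,880
  $70,000 × 14% = $9,800
  $40,500 × 19% = $7,695
  → $26,375

Excess of minimum tax over standard income tax: $73,238 − $26,375 = $46,863.

$46,863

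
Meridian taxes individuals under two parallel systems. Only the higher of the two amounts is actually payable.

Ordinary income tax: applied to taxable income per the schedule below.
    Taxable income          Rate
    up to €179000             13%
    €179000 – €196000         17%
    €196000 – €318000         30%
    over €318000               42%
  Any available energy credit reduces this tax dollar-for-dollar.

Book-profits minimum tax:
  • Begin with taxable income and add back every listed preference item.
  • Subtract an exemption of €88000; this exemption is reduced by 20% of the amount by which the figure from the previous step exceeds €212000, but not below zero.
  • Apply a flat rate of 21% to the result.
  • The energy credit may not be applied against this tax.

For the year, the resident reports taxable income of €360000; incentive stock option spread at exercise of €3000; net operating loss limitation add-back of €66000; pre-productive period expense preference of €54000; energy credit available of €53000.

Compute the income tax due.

€94332

Book-profits minimum tax:
  Adjusted income: €360000 + €3000 + €66000 + €54000 = €483000
  Exemption: €88000 − 20% × (€483000 − €212000) = €88000 − €54200 = €33800
  Base: €483000 − €33800 = €449200
  €449200 × 21% = €94332

Ordinary income tax:
  €179000 × 13% = €23270
  €17000 × 17% = €2890
  €122000 × 30% = €36600
  €42000 × 42% = €17640
  → €80400
  Less energy credit €53000 → €27400

€94332 > €27400, so the book-profits minimum tax is the binding amount.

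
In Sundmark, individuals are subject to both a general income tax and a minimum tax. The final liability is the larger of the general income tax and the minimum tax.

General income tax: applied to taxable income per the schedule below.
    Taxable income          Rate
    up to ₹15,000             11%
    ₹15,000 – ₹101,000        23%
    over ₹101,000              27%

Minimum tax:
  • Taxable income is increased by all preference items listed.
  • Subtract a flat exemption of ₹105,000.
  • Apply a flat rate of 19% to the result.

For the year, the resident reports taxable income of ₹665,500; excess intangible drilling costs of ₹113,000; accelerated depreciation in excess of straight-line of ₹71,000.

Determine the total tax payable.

General income tax:
  ₹15,000 × 11% = ₹1,650
  ₹86,000 × 23% = ₹19,780
  ₹564,500 × 27% = ₹152,415
  → ₹173,845

Minimum tax:
  Adjusted income: ₹665,500 + ₹113,000 + ₹71,000 = ₹849,500
  Less exemption ₹105,000 → base ₹744,500
  ₹744,500 × 19% = ₹141,455

₹173,845 > ₹141,455, so the general income tax governs.

₹173,845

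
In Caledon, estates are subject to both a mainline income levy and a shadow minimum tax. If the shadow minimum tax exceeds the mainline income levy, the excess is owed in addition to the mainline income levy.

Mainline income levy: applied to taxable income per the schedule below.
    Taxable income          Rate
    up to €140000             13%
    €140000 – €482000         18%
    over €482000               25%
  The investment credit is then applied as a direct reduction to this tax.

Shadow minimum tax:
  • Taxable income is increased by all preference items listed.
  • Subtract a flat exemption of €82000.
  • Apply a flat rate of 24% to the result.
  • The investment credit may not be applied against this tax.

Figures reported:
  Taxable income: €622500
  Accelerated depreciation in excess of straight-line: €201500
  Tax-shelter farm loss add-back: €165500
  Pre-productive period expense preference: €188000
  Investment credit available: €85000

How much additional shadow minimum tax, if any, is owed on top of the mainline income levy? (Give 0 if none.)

€233035

Shadow minimum tax:
  Adjusted income: €622500 + €201500 + €165500 + €188000 = €1177500
  Less exemption €82000 → base €1095500
  €1095500 × 24% = €262920

Mainline income levy:
  €140000 × 13% = €18200
  €342000 × 18% = €61560
  €140500 × 25% = €35125
  → €114885
  Less investment credit €85000 → €29885

Excess of shadow minimum tax over mainline income levy: €262920 − €29885 = €233035.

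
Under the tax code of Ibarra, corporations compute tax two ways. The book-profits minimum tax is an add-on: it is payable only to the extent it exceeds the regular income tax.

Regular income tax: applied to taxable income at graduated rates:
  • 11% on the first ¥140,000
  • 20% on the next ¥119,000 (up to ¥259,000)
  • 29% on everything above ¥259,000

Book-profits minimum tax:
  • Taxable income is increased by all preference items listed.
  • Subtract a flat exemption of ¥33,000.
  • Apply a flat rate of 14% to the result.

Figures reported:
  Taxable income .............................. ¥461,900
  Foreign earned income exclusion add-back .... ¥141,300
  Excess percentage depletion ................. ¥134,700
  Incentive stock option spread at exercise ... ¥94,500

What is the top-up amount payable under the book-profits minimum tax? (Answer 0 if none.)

Regular income tax:
  ¥140,000 × 11% = ¥15,400
  ¥119,000 × 20% = ¥23,800
  ¥202,900 × 29% = ¥58,841
  → ¥98,041

Book-profits minimum tax:
  Adjusted income: ¥461,900 + ¥141,300 + ¥134,700 + ¥94,500 = ¥832,400
  Less exemption ¥33,000 → base ¥799,400
  ¥799,400 × 14% = ¥111,916

Excess of book-profits minimum tax over regular income tax: ¥111,916 − ¥98,041 = ¥13,875.

¥13,875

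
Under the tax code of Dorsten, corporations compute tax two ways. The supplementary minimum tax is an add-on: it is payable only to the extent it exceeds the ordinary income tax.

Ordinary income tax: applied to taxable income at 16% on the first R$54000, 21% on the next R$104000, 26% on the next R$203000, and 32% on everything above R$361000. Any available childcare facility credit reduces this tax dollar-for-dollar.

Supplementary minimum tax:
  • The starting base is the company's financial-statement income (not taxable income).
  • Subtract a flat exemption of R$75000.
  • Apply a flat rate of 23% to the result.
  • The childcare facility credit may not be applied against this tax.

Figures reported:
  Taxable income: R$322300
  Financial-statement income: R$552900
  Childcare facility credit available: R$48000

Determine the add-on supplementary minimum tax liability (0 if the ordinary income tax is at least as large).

Ordinary income tax:
  R$54000 × 16% = R$8640
  R$104000 × 21% = R$21840
  R$164300 × 26% = R$42718
  → R$73198
  Less childcare facility credit R$48000 → R$25198

Supplementary minimum tax:
  Base (financial-statement income): R$552900
  Less exemption R$75000 → base R$477900
  R$477900 × 23% = R$109917

Excess of supplementary minimum tax over ordinary income tax: R$109917 − R$25198 = R$84719.

R$84719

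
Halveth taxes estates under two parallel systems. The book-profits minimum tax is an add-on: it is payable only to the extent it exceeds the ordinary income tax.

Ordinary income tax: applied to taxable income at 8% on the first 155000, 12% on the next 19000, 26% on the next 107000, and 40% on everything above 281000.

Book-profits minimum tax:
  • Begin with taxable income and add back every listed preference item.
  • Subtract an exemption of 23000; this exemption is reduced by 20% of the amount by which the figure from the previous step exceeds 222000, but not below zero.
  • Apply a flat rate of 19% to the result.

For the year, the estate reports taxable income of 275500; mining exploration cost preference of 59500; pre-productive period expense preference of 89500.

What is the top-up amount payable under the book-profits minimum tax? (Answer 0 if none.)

39585

Ordinary income tax:
  155000 × 8% = 12400
  19000 × 12% = 2280
  101500 × 26% = 26390
  → 41070

Book-profits minimum tax:
  Adjusted income: 275500 + 59500 + 89500 = 424500
  Exemption: 20% × (424500 − 222000) = 40500 ≥ 23000, so the exemption is fully phased out
  Base: 424500 − 0 = 424500
  424500 × 19% = 80655

Excess of book-profits minimum tax over ordinary income tax: 80655 − 41070 = 39585.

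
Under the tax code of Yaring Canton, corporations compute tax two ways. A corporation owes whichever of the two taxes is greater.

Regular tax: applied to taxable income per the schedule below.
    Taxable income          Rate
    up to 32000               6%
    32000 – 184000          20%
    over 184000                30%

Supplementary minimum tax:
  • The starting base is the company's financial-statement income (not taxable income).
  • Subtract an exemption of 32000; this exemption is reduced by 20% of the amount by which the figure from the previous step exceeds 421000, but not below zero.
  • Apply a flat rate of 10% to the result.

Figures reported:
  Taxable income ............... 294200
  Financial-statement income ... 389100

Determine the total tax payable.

65380

Supplementary minimum tax:
  Base (financial-statement income): 389100
  Exemption: 389100 ≤ 421000, so full 32000 applies
  Base: 389100 − 32000 = 357100
  357100 × 10% = 35710

Regular tax:
  32000 × 6% = 1920
  152000 × 20% = 30400
  110200 × 30% = 33060
  → 65380

65380 > 35710, so the regular tax governs.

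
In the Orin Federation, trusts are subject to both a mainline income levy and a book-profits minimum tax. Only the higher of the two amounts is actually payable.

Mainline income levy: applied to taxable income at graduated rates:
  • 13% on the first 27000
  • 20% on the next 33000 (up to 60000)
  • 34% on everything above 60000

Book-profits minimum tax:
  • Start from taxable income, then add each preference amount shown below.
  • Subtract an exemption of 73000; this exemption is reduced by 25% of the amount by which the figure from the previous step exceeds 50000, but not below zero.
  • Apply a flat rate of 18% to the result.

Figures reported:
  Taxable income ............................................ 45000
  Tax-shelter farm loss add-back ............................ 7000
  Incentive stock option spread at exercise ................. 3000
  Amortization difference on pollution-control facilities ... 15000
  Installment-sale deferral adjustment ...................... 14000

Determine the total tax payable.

Mainline income levy:
  27000 × 13% = 3510
  18000 × 20% = 3600
  → 7110

Book-profits minimum tax:
  Adjusted income: 45000 + 7000 + 3000 + 15000 + 14000 = 84000
  Exemption: 73000 − 25% × (84000 − 50000) = 73000 − 8500 = 64500
  Base: 84000 − 64500 = 19500
  19500 × 18% = 3510

7110 > 3510, so the mainline income levy governs.

7110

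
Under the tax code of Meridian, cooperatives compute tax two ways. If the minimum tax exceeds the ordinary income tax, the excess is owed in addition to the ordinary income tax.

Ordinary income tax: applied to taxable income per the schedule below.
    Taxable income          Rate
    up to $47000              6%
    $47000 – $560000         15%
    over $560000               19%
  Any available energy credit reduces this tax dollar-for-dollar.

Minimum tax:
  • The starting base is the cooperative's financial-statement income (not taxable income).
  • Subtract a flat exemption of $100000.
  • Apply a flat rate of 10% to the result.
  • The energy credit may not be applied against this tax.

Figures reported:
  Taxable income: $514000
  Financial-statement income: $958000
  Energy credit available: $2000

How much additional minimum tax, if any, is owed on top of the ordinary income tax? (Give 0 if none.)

Ordinary income tax:
  $47000 × 6% = $2820
  $467000 × 15% = $70050
  → $72870
  Less energy credit $2000 → $70870

Minimum tax:
  Base (financial-statement income): $958000
  Less exemption $100000 → base $858000
  $858000 × 10% = $85800

Excess of minimum tax over ordinary income tax: $85800 − $70870 = $14930.

$14930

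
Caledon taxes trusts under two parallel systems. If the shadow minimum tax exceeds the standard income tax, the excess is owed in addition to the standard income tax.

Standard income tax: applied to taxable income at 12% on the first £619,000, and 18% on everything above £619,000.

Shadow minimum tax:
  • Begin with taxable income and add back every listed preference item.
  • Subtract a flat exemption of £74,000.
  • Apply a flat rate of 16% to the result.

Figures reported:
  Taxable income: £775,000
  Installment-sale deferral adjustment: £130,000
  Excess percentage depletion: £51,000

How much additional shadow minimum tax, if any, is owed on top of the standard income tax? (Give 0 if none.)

Standard income tax:
  £619,000 × 12% = £74,280
  £156,000 × 18% = £28,080
  → £102,360

Shadow minimum tax:
  Adjusted income: £775,000 + £130,000 + £51,000 = £956,000
  Less exemption £74,000 → base £882,000
  £882,000 × 16% = £141,120

Excess of shadow minimum tax over standard income tax: £141,120 − £102,360 = £38,760.

£38,760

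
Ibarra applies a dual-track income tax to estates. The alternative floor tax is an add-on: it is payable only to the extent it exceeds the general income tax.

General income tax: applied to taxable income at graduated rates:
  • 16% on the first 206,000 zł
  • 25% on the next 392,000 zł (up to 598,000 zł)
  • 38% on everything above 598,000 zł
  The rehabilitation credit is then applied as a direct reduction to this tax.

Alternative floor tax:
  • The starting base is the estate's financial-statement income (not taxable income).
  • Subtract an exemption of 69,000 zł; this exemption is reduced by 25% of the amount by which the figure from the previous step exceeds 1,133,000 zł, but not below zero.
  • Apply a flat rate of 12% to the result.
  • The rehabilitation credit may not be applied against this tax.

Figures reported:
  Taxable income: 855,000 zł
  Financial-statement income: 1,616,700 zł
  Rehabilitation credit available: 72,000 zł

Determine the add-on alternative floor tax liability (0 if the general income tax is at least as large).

General income tax:
  206,000 zł × 16% = 32,960 zł
  392,000 zł × 25% = 98,000 zł
  257,000 zł × 38% = 97,660 zł
  → 228,620 zł
  Less rehabilitation credit 72,000 zł → 156,620 zł

Alternative floor tax:
  Base (financial-statement income): 1,616,700 zł
  Exemption: 25% × (1,616,700 zł − 1,133,000 zł) = 120,925 zł ≥ 69,000 zł, so the exemption is fully phased out
  Base: 1,616,700 zł − 0 zł = 1,616,700 zł
  1,616,700 zł × 12% = 194,004 zł

Excess of alternative floor tax over general income tax: 194,004 zł − 156,620 zł = 37,384 zł.

37,384 zł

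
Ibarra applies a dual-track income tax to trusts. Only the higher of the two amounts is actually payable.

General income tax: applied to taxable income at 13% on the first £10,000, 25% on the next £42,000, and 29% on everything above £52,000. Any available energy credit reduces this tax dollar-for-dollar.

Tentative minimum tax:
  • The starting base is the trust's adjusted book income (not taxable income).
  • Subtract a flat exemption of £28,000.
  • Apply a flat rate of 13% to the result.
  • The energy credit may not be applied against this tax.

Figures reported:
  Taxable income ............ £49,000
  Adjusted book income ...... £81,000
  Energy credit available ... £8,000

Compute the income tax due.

Tentative minimum tax:
  Base (adjusted book income): £81,000
  Less exemption £28,000 → base £53,000
  £53,000 × 13% = £6,890

General income tax:
  £10,000 × 13% = £1,300
  £39,000 × 25% = £9,750
  → £11,050
  Less energy credit £8,000 → £3,050

£6,890 > £3,050, so the tentative minimum tax is the binding amount.

£6,890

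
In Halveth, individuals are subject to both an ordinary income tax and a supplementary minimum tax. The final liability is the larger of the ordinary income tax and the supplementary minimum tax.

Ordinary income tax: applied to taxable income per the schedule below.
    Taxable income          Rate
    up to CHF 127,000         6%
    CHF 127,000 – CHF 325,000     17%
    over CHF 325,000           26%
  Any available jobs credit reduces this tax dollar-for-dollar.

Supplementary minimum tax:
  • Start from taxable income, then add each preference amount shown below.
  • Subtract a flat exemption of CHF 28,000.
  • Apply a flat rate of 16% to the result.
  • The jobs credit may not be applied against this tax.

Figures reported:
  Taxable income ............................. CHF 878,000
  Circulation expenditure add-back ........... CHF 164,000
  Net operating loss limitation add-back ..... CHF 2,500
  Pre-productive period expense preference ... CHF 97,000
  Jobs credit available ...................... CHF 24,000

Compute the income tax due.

CHF 178,160

Supplementary minimum tax:
  Adjusted income: CHF 878,000 + CHF 164,000 + CHF 2,500 + CHF 97,000 = CHF 1,141,500
  Less exemption CHF 28,000 → base CHF 1,113,500
  CHF 1,113,500 × 16% = CHF 178,160

Ordinary income tax:
  CHF 127,000 × 6% = CHF 7,620
  CHF 198,000 × 17% = CHF 33,660
  CHF 553,000 × 26% = CHF 143,780
  → CHF 185,060
  Less jobs credit CHF 24,000 → CHF 161,060

CHF 178,160 > CHF 161,060, so the supplementary minimum tax is the binding amount.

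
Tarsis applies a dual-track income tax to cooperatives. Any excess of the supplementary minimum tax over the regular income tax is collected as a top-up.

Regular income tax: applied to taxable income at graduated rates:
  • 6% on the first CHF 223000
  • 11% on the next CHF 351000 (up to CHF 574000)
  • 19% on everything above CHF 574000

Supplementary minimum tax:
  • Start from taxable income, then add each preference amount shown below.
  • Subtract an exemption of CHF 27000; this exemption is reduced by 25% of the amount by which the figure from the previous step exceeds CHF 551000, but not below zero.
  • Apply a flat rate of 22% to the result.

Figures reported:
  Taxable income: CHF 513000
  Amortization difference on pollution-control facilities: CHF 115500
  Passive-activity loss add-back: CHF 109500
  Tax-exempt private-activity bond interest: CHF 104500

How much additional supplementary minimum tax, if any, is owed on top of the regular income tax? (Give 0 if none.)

Regular income tax:
  CHF 223000 × 6% = CHF 13380
  CHF 290000 × 11% = CHF 31900
  → CHF 45280

Supplementary minimum tax:
  Adjusted income: CHF 513000 + CHF 115500 + CHF 109500 + CHF 104500 = CHF 842500
  Exemption: 25% × (CHF 842500 − CHF 551000) = CHF 72875 ≥ CHF 27000, so the exemption is fully phased out
  Base: CHF 842500 − CHF 0 = CHF 842500
  CHF 842500 × 22% = CHF 185350

Excess of supplementary minimum tax over regular income tax: CHF 185350 − CHF 45280 = CHF 140070.

CHF 140070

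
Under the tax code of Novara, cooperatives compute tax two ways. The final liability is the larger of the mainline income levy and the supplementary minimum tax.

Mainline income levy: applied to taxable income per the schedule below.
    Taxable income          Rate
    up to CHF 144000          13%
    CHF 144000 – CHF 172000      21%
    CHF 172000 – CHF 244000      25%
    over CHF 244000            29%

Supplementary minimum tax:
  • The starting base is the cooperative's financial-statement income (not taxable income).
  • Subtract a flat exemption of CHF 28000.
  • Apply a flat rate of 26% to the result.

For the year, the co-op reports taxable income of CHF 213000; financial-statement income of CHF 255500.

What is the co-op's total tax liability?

CHF 59150

Mainline income levy:
  CHF 144000 × 13% = CHF 18720
  CHF 28000 × 21% = CHF 5880
  CHF 41000 × 25% = CHF 10250
  → CHF 34850

Supplementary minimum tax:
  Base (financial-statement income): CHF 255500
  Less exemption CHF 28000 → base CHF 227500
  CHF 227500 × 26% = CHF 59150

CHF 59150 > CHF 34850, so the supplementary minimum tax is the binding amount.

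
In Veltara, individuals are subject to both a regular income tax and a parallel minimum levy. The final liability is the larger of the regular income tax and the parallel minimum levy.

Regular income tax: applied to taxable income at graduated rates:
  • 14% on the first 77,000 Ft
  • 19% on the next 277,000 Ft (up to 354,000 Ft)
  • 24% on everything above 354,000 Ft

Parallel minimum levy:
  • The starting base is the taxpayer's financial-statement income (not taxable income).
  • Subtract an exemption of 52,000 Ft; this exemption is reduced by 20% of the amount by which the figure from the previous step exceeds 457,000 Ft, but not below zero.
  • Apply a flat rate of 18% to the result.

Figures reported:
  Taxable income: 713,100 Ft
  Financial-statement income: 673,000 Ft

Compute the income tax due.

Parallel minimum levy:
  Base (financial-statement income): 673,000 Ft
  Exemption: 52,000 Ft − 20% × (673,000 Ft − 457,000 Ft) = 52,000 Ft − 43,200 Ft = 8,800 Ft
  Base: 673,000 Ft − 8,800 Ft = 664,200 Ft
  664,200 Ft × 18% = 119,556 Ft

Regular income tax:
  77,000 Ft × 14% = 10,780 Ft
  277,000 Ft × 19% = 52,630 Ft
  359,100 Ft × 24% = 86,184 Ft
  → 149,594 Ft

149,594 Ft > 119,556 Ft, so the regular income tax governs.

149,594 Ft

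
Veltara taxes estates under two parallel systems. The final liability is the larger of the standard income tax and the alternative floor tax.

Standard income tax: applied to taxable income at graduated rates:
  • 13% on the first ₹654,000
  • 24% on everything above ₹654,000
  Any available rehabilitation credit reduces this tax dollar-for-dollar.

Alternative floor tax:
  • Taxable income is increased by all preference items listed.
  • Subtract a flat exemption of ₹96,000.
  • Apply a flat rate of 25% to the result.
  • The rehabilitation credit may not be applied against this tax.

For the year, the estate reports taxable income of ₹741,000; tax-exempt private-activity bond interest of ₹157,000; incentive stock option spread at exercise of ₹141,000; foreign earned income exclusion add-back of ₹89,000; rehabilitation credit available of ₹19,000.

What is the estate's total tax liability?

₹258,000

Alternative floor tax:
  Adjusted income: ₹741,000 + ₹157,000 + ₹141,000 + ₹89,000 = ₹1,128,000
  Less exemption ₹96,000 → base ₹1,032,000
  ₹1,032,000 × 25% = ₹258,000

Standard income tax:
  ₹654,000 × 13% = ₹85,020
  ₹87,000 × 24% = ₹20,880
  → ₹105,900
  Less rehabilitation credit ₹19,000 → ₹86,900

₹258,000 > ₹86,900, so the alternative floor tax is the binding amount.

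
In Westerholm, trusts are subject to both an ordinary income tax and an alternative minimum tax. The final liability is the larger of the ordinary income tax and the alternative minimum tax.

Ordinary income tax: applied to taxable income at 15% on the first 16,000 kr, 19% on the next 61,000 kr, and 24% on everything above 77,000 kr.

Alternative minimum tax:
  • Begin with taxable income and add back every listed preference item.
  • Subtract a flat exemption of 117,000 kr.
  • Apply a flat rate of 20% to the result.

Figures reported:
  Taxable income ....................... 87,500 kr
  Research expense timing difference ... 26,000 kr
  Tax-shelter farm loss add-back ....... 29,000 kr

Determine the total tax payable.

16,510 kr

Ordinary income tax:
  16,000 kr × 15% = 2,400 kr
  61,000 kr × 19% = 11,590 kr
  10,500 kr × 24% = 2,520 kr
  → 16,510 kr

Alternative minimum tax:
  Adjusted income: 87,500 kr + 26,000 kr + 29,000 kr = 142,500 kr
  Less exemption 117,000 kr → base 25,500 kr
  25,500 kr × 20% = 5,100 kr

16,510 kr > 5,100 kr, so the ordinary income tax governs.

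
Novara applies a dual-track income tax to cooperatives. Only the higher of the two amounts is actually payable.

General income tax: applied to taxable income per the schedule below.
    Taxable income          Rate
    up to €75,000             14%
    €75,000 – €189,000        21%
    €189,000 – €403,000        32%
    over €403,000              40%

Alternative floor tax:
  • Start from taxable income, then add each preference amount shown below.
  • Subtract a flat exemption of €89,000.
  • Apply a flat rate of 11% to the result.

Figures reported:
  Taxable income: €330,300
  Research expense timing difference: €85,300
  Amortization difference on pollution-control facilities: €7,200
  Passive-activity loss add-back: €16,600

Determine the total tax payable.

€79,656

Alternative floor tax:
  Adjusted income: €330,300 + €85,300 + €7,200 + €16,600 = €439,400
  Less exemption €89,000 → base €350,400
  €350,400 × 11% = €38,544

General income tax:
  €75,000 × 14% = €10,500
  €114,000 × 21% = €23,940
  €141,300 × 32% = €45,216
  → €79,656

€79,656 > €38,544, so the general income tax governs.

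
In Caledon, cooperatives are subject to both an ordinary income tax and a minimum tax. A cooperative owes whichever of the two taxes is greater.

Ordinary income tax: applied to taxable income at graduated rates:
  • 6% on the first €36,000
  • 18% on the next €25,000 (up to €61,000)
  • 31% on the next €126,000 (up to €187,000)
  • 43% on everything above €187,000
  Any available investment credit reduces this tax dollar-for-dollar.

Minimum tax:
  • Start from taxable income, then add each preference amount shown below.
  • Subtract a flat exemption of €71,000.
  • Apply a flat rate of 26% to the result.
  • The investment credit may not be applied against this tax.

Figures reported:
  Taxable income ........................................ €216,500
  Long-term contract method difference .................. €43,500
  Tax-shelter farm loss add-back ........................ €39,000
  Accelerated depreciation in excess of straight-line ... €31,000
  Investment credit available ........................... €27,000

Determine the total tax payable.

Ordinary income tax:
  €36,000 × 6% = €2,160
  €25,000 × 18% = €4,500
  €126,000 × 31% = €39,060
  €29,500 × 43% = €12,685
  → €58,405
  Less investment credit €27,000 → €31,405

Minimum tax:
  Adjusted income: €216,500 + €43,500 + €39,000 + €31,000 = €330,000
  Less exemption €71,000 → base €259,000
  €259,000 × 26% = €67,340

€67,340 > €31,405, so the minimum tax is the binding amount.

€67,340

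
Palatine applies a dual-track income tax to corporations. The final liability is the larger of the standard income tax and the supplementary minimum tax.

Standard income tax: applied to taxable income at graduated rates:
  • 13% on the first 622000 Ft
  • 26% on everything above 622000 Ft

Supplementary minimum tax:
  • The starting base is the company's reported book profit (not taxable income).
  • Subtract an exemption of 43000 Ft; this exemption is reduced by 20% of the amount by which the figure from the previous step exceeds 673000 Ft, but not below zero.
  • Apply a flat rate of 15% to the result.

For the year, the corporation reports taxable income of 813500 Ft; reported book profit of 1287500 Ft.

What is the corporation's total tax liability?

Supplementary minimum tax:
  Base (reported book profit): 1287500 Ft
  Exemption: 20% × (1287500 Ft − 673000 Ft) = 122900 Ft ≥ 43000 Ft, so the exemption is fully phased out
  Base: 1287500 Ft − 0 Ft = 1287500 Ft
  1287500 Ft × 15% = 193125 Ft

Standard income tax:
  622000 Ft × 13% = 80860 Ft
  191500 Ft × 26% = 49790 Ft
  → 130650 Ft

193125 Ft > 130650 Ft, so the supplementary minimum tax is the binding amount.

193125 Ft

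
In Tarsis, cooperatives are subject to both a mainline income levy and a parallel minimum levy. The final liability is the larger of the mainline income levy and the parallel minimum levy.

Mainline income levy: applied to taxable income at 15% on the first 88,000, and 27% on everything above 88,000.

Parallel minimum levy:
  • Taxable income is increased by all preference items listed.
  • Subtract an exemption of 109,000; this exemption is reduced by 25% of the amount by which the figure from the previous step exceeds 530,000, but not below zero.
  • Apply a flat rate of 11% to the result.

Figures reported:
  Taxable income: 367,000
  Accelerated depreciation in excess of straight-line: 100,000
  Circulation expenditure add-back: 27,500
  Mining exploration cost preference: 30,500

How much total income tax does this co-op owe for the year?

88,530

Mainline income levy:
  88,000 × 15% = 13,200
  279,000 × 27% = 75,330
  → 88,530

Parallel minimum levy:
  Adjusted income: 367,000 + 100,000 + 27,500 + 30,500 = 525,000
  Exemption: 525,000 ≤ 530,000, so full 109,000 applies
  Base: 525,000 − 109,000 = 416,000
  416,000 × 11% = 45,760

88,530 > 45,760, so the mainline income levy governs.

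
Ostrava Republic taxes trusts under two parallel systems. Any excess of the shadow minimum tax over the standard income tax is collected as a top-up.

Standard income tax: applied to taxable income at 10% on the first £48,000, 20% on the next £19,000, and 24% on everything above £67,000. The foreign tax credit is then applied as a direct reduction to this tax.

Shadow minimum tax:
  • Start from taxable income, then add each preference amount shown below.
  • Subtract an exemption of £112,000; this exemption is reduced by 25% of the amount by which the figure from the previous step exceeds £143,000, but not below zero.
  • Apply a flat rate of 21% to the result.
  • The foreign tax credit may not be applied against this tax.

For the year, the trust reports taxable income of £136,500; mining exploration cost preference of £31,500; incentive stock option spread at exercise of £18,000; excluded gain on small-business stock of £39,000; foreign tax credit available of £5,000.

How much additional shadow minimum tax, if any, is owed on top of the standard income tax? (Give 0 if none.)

Standard income tax:
  £48,000 × 10% = £4,800
  £19,000 × 20% = £3,800
  £69,500 × 24% = £16,680
  → £25,280
  Less foreign tax credit £5,000 → £20,280

Shadow minimum tax:
  Adjusted income: £136,500 + £31,500 + £18,000 + £39,000 = £225,000
  Exemption: £112,000 − 25% × (£225,000 − £143,000) = £112,000 − £20,500 = £91,500
  Base: £225,000 − £91,500 = £133,500
  £133,500 × 21% = £28,035

Excess of shadow minimum tax over standard income tax: £28,035 − £20,280 = £7,755.

£7,755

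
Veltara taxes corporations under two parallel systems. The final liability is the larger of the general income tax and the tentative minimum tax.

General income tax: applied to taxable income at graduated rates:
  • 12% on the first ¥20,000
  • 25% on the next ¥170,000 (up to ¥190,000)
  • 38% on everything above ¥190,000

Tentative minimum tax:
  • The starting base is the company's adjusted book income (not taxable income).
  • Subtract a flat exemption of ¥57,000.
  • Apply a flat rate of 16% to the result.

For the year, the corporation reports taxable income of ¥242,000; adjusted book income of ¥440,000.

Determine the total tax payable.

¥64,660

Tentative minimum tax:
  Base (adjusted book income): ¥440,000
  Less exemption ¥57,000 → base ¥383,000
  ¥383,000 × 16% = ¥61,280

General income tax:
  ¥20,000 × 12% = ¥2,400
  ¥170,000 × 25% = ¥42,500
  ¥52,000 × 38% = ¥19,760
  → ¥64,660

¥64,660 > ¥61,280, so the general income tax governs.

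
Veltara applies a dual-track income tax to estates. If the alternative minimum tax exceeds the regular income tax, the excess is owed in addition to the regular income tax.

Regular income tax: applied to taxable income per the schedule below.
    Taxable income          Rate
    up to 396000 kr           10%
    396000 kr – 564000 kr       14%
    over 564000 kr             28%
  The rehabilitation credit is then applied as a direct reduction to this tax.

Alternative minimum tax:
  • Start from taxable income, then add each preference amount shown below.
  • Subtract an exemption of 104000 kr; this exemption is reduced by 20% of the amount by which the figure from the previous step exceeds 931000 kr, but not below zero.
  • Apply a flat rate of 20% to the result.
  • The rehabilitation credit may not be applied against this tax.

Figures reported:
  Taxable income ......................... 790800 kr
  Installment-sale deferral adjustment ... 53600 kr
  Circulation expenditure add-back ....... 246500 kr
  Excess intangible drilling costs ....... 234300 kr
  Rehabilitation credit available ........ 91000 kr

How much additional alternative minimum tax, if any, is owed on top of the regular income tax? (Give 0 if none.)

Regular income tax:
  396000 kr × 10% = 39600 kr
  168000 kr × 14% = 23520 kr
  226800 kr × 28% = 63504 kr
  → 126624 kr
  Less rehabilitation credit 91000 kr → 35624 kr

Alternative minimum tax:
  Adjusted income: 790800 kr + 53600 kr + 246500 kr + 234300 kr = 1325200 kr
  Exemption: 104000 kr − 20% × (1325200 kr − 931000 kr) = 104000 kr − 78840 kr = 25160 kr
  Base: 1325200 kr − 25160 kr = 1300040 kr
  1300040 kr × 20% = 260008 kr

Excess of alternative minimum tax over regular income tax: 260008 kr − 35624 kr = 224384 kr.

224384 kr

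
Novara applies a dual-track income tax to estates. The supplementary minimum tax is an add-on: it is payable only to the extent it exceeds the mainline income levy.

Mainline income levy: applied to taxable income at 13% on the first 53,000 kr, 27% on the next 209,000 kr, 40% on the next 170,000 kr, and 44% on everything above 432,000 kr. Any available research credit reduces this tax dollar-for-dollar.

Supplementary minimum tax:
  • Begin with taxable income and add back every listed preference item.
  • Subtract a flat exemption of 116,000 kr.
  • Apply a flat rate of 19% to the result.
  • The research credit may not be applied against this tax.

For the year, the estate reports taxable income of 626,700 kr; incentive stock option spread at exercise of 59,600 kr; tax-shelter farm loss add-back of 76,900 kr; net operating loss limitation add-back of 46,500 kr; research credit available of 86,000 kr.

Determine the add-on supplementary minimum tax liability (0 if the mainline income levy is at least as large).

Supplementary minimum tax:
  Adjusted income: 626,700 kr + 59,600 kr + 76,900 kr + 46,500 kr = 809,700 kr
  Less exemption 116,000 kr → base 693,700 kr
  693,700 kr × 19% = 131,803 kr

Mainline income levy:
  53,000 kr × 13% = 6,890 kr
  209,000 kr × 27% = 56,430 kr
  170,000 kr × 40% = 68,000 kr
  194,700 kr × 44% = 85,668 kr
  → 216,988 kr
  Less research credit 86,000 kr → 130,988 kr

Excess of supplementary minimum tax over mainline income levy: 131,803 kr − 130,988 kr = 815 kr.

815 kr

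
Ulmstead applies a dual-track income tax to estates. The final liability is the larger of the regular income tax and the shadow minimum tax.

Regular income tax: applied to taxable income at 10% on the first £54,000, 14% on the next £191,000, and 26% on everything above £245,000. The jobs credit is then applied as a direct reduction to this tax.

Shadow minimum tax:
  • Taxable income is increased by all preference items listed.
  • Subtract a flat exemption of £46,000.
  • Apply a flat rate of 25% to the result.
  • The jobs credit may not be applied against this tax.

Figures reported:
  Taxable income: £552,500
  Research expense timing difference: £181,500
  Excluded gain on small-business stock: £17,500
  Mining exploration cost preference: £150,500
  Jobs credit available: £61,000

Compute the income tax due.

£214,000

Shadow minimum tax:
  Adjusted income: £552,500 + £181,500 + £17,500 + £150,500 = £902,000
  Less exemption £46,000 → base £856,000
  £856,000 × 25% = £214,000

Regular income tax:
  £54,000 × 10% = £5,400
  £191,000 × 14% = £26,740
  £307,500 × 26% = £79,950
  → £112,090
  Less jobs credit £61,000 → £51,090

£214,000 > £51,090, so the shadow minimum tax is the binding amount.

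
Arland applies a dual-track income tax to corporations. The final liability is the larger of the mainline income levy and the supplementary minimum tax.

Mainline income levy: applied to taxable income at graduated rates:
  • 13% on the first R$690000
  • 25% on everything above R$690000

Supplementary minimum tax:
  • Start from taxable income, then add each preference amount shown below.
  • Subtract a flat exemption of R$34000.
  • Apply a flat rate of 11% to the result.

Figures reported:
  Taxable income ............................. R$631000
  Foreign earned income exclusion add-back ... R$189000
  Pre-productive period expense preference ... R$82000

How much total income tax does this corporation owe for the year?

R$95480

Mainline income levy:
  R$631000 × 13% = R$82030

Supplementary minimum tax:
  Adjusted income: R$631000 + R$189000 + R$82000 = R$902000
  Less exemption R$34000 → base R$868000
  R$868000 × 11% = R$95480

R$95480 > R$82030, so the supplementary minimum tax is the binding amount.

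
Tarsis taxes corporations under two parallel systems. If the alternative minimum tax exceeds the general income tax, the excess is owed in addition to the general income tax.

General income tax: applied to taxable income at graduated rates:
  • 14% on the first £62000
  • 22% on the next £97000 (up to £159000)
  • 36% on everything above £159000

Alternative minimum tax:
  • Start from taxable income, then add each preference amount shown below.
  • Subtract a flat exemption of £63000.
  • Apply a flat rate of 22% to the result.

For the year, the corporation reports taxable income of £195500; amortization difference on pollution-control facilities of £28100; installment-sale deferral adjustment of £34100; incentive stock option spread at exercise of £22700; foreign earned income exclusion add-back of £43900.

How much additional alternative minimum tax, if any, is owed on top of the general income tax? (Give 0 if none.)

General income tax:
  £62000 × 14% = £8680
  £97000 × 22% = £21340
  £36500 × 36% = £13140
  → £43160

Alternative minimum tax:
  Adjusted income: £195500 + £28100 + £34100 + £22700 + £43900 = £324300
  Less exemption £63000 → base £261300
  £261300 × 22% = £57486

Excess of alternative minimum tax over general income tax: £57486 − £43160 = £14326.

£14326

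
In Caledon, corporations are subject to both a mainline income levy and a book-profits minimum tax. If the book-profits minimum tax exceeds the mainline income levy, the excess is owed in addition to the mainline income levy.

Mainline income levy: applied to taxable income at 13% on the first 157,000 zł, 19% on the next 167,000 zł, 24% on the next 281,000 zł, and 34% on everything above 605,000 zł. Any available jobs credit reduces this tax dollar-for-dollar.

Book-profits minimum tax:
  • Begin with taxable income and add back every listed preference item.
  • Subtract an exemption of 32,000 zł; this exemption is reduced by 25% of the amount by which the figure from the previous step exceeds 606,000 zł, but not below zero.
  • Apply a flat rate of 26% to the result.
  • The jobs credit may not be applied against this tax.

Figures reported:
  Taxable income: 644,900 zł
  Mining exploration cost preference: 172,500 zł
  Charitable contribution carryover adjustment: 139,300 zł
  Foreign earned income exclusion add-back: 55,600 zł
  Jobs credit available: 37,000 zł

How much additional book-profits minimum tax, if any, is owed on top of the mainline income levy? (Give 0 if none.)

Book-profits minimum tax:
  Adjusted income: 644,900 zł + 172,500 zł + 139,300 zł + 55,600 zł = 1,012,300 zł
  Exemption: 25% × (1,012,300 zł − 606,000 zł) = 101,575 zł ≥ 32,000 zł, so the exemption is fully phased out
  Base: 1,012,300 zł − 0 zł = 1,012,300 zł
  1,012,300 zł × 26% = 263,198 zł

Mainline income levy:
  157,000 zł × 13% = 20,410 zł
  167,000 zł × 19% = 31,730 zł
  281,000 zł × 24% = 67,440 zł
  39,900 zł × 34% = 13,566 zł
  → 133,146 zł
  Less jobs credit 37,000 zł → 96,146 zł

Excess of book-profits minimum tax over mainline income levy: 263,198 zł − 96,146 zł = 167,052 zł.

167,052 zł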